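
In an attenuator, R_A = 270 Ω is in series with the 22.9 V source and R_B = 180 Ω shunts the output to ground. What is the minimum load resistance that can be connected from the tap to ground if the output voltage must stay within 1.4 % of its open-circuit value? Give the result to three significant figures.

R_L(min) ≈ 7.61 kΩ

Output resistance R_th = R_A‖R_B = (270 × 180)/450.0 = 108.0 Ω.
The fractional drop is R_th/(R_th + R_L); requiring this ≤ 0.0140 gives R_L ≥ R_th(1/0.0140 − 1) = 108.0 × 70.43 = 7.61 kΩ.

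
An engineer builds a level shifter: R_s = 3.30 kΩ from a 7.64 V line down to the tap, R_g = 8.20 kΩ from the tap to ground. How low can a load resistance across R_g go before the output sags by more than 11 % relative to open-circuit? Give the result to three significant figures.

R_L(min) ≈ 19.0 kΩ

Output resistance R_th = R_s‖R_g = (3.30 × 8.20)/11.50 = 2.353 kΩ.
The fractional drop is R_th/(R_th + R_L); requiring this ≤ 0.110 gives R_L ≥ R_th(1/0.110 − 1) = 2.353 × 8.091 = 19.0 kΩ.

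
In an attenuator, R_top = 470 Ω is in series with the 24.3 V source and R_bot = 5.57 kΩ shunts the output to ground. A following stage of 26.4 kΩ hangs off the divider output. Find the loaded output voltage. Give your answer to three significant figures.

V_out ≈ 22.0 V

The load sits in parallel with R_bot: R_bot‖R_L = (5570 × 26400) / (5570 + 26400) = 4600 Ω.
V_out = 24.3 × 4600 / (470 + 4600) = 24.3 × 4600/5070 = 22.0 V.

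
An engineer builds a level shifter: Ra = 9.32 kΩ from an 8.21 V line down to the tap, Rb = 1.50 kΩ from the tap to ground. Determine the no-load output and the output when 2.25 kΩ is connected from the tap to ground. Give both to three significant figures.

Unloaded: 1.14 V; loaded: 0.723 V

Open-circuit: V = 8.21 × 1.50/(9.32 + 1.50) = 1.14 V.
With the load, Rb becomes Rb‖R_L = 0.9000 kΩ, so V = 8.21 × 0.9000/10.22 = 0.723 V.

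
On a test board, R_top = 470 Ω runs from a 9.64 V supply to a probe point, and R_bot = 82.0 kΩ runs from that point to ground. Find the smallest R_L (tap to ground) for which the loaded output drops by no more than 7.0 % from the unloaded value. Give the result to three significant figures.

R_L(min) ≈ 6.21 kΩ

Output resistance R_th = R_top‖R_bot = (470 × 82000)/82470 = 467.3 Ω.
The fractional drop is R_th/(R_th + R_L); requiring this ≤ 0.0700 gives R_L ≥ R_th(1/0.0700 − 1) = 467.3 × 13.29 = 6.21 kΩ.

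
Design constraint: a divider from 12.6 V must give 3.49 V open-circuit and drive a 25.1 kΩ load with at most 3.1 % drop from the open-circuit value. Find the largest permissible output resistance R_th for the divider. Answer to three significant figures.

Loading drop = R_th/(R_th + R_L) ≤ 0.0310, so R_th ≤ R_L · ε/(1−ε) = 25.1 kΩ × 0.0310/0.9690 = 803 Ω.
(Any R1, R2 with R2/(R1+R2) = 0.277 and R1‖R2 ≤ 803 Ω will meet the spec.)

R_th ≤ 803 Ω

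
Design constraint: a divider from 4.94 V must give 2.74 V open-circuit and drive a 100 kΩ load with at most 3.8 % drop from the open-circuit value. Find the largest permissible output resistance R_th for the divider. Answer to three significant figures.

Loading drop = R_th/(R_th + R_L) ≤ 0.0380, so R_th ≤ R_L · ε/(1−ε) = 100 kΩ × 0.0380/0.9620 = 3.95 kΩ.
(Any R1, R2 with R2/(R1+R2) = 0.555 and R1‖R2 ≤ 3.95 kΩ will meet the spec.)

R_th ≤ 3.95 kΩ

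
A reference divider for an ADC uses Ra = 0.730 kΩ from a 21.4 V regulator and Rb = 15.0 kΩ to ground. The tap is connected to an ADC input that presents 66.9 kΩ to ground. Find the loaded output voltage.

V_out ≈ 20.2 V

The load sits in parallel with Rb: Rb‖R_L = (15000 × 66900) / (15000 + 66900) = 12250 Ω.
V_out = 21.4 × 12250 / (730 + 12250) = 21.4 × 12250/12980 = 20.2 V.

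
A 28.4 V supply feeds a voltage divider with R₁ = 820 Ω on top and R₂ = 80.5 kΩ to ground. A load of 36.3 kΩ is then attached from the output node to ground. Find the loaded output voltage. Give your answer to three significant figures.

V_out ≈ 27.5 V

The load sits in parallel with R₂: R₂‖R_L = (80500 × 36300) / (80500 + 36300) = 25020 Ω.
V_out = 28.4 × 25020 / (820 + 25020) = 28.4 × 25020/25840 = 27.5 V.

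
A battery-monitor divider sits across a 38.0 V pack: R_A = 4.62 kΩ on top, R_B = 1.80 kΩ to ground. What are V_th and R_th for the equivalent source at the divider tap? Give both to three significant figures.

V_th is the open-circuit tap voltage: 38.0 × 1.80/(4.62 + 1.80) = 10.7 V.
With the supply zeroed, R_A and R_B appear in parallel from the tap: R_th = R_A‖R_B = (4.62 × 1.80)/6.420 = 1.30 kΩ.

V_th = 10.7 V, R_th = 1.30 kΩ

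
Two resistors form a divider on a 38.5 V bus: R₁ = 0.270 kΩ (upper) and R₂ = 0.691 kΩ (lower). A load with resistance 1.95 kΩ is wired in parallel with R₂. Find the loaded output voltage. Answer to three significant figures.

The load sits in parallel with R₂: R₂‖R_L = (691 × 1950) / (691 + 1950) = 510.2 Ω.
V_out = 38.5 × 510.2 / (270 + 510.2) = 38.5 × 510.2/780.2 = 25.2 V.

V_out ≈ 25.2 V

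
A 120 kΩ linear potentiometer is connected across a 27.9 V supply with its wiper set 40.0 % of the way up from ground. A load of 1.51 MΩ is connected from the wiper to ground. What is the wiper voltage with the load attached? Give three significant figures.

V ≈ 11.0 V

The wiper splits the pot into (1−α)R = 72.00 kΩ above and αR = 48.00 kΩ below.
Lower section ‖ load = 46.52 kΩ.
V_wiper = 27.9 × 46.52/(72.00 + 46.52) = 11.0 V.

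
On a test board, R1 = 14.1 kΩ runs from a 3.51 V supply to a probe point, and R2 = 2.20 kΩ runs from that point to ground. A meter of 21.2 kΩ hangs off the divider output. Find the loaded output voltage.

V_out ≈ 0.435 V

The load sits in parallel with R2: R2‖R_L = (2.20 × 21.2) / (2.20 + 21.2) = 1.993 kΩ.
V_out = 3.51 × 1.993 / (14.1 + 1.993) = 3.51 × 1.993/16.09 = 0.435 V.
(Unloaded it would have been 0.474 V.)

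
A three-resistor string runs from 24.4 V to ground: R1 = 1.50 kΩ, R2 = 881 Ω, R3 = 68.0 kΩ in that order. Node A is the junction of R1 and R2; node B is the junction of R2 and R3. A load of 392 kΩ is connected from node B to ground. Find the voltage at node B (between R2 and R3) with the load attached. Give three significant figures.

V ≈ 23.4 V

At node B, R3 is in parallel with the load: R3‖R_L = 57950 Ω.
Below node A the resistance is R2 + (R3‖R_L) = 58830 Ω, so V_A = 24.4 × 58830/60330 = 23.79 V.
Then V_B = V_A × (R3‖R_L)/(R2 + R3‖R_L) = 23.79 × 57950/58830 = 23.4 V.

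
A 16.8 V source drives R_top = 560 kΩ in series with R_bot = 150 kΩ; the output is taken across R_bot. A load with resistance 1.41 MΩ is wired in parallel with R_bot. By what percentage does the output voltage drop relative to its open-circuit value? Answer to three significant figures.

7.74 %

The divider's output (Thévenin) resistance is R_top‖R_bot = 118.3 kΩ.
Fractional drop under load = R_th/(R_th + R_L) = 118.3 / (118.3 + 1410) = 0.07741.
So the output falls by 7.74 %.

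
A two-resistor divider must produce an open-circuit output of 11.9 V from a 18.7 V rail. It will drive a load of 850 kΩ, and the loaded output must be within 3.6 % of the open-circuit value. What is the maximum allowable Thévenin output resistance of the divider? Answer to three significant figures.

Loading drop = R_th/(R_th + R_L) ≤ 0.0360, so R_th ≤ R_L · ε/(1−ε) = 850 kΩ × 0.0360/0.9640 = 31.7 kΩ.
(Any R1, R2 with R2/(R1+R2) = 0.636 and R1‖R2 ≤ 31.7 kΩ will meet the spec.)

R_th ≤ 31.7 kΩ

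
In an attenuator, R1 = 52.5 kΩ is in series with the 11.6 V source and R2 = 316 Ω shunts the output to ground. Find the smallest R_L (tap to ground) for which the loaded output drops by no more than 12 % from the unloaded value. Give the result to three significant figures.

R_L(min) ≈ 2.30 kΩ

Output resistance R_th = R1‖R2 = (52500 × 316)/52820 = 314.1 Ω.
The fractional drop is R_th/(R_th + R_L); requiring this ≤ 0.120 gives R_L ≥ R_th(1/0.120 − 1) = 314.1 × 7.333 = 2.30 kΩ.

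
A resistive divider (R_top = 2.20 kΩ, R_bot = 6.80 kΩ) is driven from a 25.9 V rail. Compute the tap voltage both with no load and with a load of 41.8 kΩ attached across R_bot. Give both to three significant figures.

Unloaded: 19.6 V; loaded: 18.8 V

Open-circuit: V = 25.9 × 6.80/(2.20 + 6.80) = 19.6 V.
With the load, R_bot becomes R_bot‖R_L = 5.849 kΩ, so V = 25.9 × 5.849/8.049 = 18.8 V.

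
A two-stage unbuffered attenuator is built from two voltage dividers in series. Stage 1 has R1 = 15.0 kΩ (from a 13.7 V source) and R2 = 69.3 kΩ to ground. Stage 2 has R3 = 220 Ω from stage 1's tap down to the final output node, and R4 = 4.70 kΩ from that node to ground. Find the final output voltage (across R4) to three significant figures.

V_out ≈ 3.07 V

Stage 2 presents R3+R4 = 4920 Ω as a load on stage 1's tap.
Stage 1's lower leg becomes R2‖(R3+R4) = 4594 Ω, so V_mid = 13.7 × 4594/19590 = 3.212 V.
Stage 2 is itself unloaded: V_out = V_mid × R4/(R3+R4) = 3.212 × 4700/4920 = 3.07 V.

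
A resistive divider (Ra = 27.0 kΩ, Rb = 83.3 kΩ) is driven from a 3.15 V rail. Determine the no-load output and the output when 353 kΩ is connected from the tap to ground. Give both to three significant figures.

Unloaded: 2.38 V; loaded: 2.25 V

Open-circuit: V = 3.15 × 83.3/(27.0 + 83.3) = 2.38 V.
With the load, Rb becomes Rb‖R_L = 67.40 kΩ, so V = 3.15 × 67.40/94.40 = 2.25 V.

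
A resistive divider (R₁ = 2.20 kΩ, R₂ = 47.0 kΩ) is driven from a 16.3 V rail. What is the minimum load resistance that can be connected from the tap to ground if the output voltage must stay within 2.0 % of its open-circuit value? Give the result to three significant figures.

R_L(min) ≈ 103 kΩ

Output resistance R_th = R₁‖R₂ = (2.20 × 47.0)/49.20 = 2.102 kΩ.
The fractional drop is R_th/(R_th + R_L); requiring this ≤ 0.0200 gives R_L ≥ R_th(1/0.0200 − 1) = 2.102 × 49.00 = 103 kΩ.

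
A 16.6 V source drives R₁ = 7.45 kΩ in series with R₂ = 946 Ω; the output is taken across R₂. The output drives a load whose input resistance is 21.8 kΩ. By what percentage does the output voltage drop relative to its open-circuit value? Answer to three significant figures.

The divider's output (Thévenin) resistance is R₁‖R₂ = 839.4 Ω.
Fractional drop under load = R_th/(R_th + R_L) = 839.4 / (839.4 + 21800) = 0.03708.
So the output falls by 3.71 %.

3.71 %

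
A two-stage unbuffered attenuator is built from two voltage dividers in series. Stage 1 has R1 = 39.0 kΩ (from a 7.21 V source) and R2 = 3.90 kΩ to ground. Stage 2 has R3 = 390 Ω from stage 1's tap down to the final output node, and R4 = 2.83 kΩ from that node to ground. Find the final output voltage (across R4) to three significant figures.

V_out ≈ 0.274 V

Stage 2 presents R3+R4 = 3220 Ω as a load on stage 1's tap.
Stage 1's lower leg becomes R2‖(R3+R4) = 1764 Ω, so V_mid = 7.21 × 1764/40760 = 0.3120 V.
Stage 2 is itself unloaded: V_out = V_mid × R4/(R3+R4) = 0.3120 × 2830/3220 = 0.274 V.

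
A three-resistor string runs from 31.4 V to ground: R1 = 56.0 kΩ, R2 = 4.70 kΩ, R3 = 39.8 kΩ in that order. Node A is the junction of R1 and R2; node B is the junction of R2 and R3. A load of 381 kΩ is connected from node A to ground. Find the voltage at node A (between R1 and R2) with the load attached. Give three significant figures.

V ≈ 13.1 V

Below node A the series string R2+R3 = 44.50 kΩ sits in parallel with the 381 kΩ load: 39.85 kΩ.
V_A = 31.4 × 39.85/(56.0 + 39.85) = 13.1 V.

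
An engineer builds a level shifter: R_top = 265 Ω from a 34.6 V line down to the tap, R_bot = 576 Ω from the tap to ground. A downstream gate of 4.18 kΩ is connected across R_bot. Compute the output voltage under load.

V_out ≈ 22.7 V

The load sits in parallel with R_bot: R_bot‖R_L = (576 × 4180) / (576 + 4180) = 506.2 Ω.
V_out = 34.6 × 506.2 / (265 + 506.2) = 34.6 × 506.2/771.2 = 22.7 V.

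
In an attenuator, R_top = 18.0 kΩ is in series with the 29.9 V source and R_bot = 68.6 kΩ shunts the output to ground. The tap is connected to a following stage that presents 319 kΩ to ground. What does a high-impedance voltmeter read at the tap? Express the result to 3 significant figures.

V_out ≈ 22.7 V

The load sits in parallel with R_bot: R_bot‖R_L = (68.6 × 319) / (68.6 + 319) = 56.46 kΩ.
V_out = 29.9 × 56.46 / (18.0 + 56.46) = 29.9 × 56.46/74.46 = 22.7 V.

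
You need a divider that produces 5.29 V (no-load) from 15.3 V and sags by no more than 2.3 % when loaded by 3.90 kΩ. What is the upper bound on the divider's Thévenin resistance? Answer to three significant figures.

Loading drop = R_th/(R_th + R_L) ≤ 0.0230, so R_th ≤ R_L · ε/(1−ε) = 3.90 kΩ × 0.0230/0.9770 = 91.8 Ω.

R_th ≤ 91.8 Ω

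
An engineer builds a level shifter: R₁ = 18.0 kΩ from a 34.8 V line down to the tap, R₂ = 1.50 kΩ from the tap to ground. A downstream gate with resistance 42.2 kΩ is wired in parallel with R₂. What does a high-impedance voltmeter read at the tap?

V_out ≈ 2.59 V

The load sits in parallel with R₂: R₂‖R_L = (1.50 × 42.2) / (1.50 + 42.2) = 1.449 kΩ.
V_out = 34.8 × 1.449 / (18.0 + 1.449) = 34.8 × 1.449/19.45 = 2.59 V.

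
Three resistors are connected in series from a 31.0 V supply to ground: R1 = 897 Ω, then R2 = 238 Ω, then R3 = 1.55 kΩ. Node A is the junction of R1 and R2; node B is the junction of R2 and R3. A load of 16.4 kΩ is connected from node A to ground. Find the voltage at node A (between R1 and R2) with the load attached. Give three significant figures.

V ≈ 19.9 V

Below node A the series string R2+R3 = 1788 Ω sits in parallel with the 16400 Ω load: 1612 Ω.
V_A = 31.0 × 1612/(897 + 1612) = 19.9 V.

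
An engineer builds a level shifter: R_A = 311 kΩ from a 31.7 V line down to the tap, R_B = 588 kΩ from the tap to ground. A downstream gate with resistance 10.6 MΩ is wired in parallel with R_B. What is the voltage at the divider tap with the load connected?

V_out ≈ 20.3 V

The load sits in parallel with R_B: R_B‖R_L = (588 × 10600) / (588 + 10600) = 557.1 kΩ.
V_out = 31.7 × 557.1 / (311 + 557.1) = 31.7 × 557.1/868.1 = 20.3 V.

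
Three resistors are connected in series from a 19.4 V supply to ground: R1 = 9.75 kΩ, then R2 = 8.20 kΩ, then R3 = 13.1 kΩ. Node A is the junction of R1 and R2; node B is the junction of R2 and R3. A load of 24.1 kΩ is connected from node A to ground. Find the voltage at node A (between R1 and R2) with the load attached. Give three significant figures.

Below node A the series string R2+R3 = 21.30 kΩ sits in parallel with the 24.1 kΩ load: 11.31 kΩ.
V_A = 19.4 × 11.31/(9.75 + 11.31) = 10.4 V.

V ≈ 10.4 V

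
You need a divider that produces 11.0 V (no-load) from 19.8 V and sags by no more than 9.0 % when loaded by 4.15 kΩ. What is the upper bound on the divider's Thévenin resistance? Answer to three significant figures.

Loading drop = R_th/(R_th + R_L) ≤ 0.0900, so R_th ≤ R_L · ε/(1−ε) = 4.15 kΩ × 0.0900/0.9100 = 410 Ω.
(Any R1, R2 with R2/(R1+R2) = 0.556 and R1‖R2 ≤ 410 Ω will meet the spec.)

R_th ≤ 410 Ω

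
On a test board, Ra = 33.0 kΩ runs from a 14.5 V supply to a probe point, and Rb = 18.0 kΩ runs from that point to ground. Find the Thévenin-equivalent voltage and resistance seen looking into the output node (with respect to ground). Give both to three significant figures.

V_th is the open-circuit tap voltage: 14.5 × 18.0/(33.0 + 18.0) = 5.12 V.
With the supply zeroed, Ra and Rb appear in parallel from the tap: R_th = Ra‖Rb = (33.0 × 18.0)/51.00 = 11.6 kΩ.

V_th = 5.12 V, R_th = 11.6 kΩ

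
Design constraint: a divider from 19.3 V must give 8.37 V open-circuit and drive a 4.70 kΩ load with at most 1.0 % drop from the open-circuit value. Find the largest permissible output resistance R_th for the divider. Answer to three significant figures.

R_th ≤ 47.5 Ω

Loading drop = R_th/(R_th + R_L) ≤ 0.0100, so R_th ≤ R_L · ε/(1−ε) = 4.70 kΩ × 0.0100/0.9900 = 47.5 Ω.
(Any R1, R2 with R2/(R1+R2) = 0.434 and R1‖R2 ≤ 47.5 Ω will meet the spec.)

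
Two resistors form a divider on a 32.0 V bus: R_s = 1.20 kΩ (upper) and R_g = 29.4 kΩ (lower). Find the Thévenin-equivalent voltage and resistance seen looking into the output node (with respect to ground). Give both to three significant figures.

V_th = 30.7 V, R_th = 1.15 kΩ

V_th is the open-circuit tap voltage: 32.0 × 29.4/(1.20 + 29.4) = 30.7 V.
With the supply zeroed, R_s and R_g appear in parallel from the tap: R_th = R_s‖R_g = (1.20 × 29.4)/30.60 = 1.15 kΩ.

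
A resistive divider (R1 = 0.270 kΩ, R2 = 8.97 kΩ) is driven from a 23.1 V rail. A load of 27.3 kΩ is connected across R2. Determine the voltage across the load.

V_out ≈ 22.2 V

The load sits in parallel with R2: R2‖R_L = (8970 × 27300) / (8970 + 27300) = 6752 Ω.
V_out = 23.1 × 6752 / (270 + 6752) = 23.1 × 6752/7022 = 22.2 V.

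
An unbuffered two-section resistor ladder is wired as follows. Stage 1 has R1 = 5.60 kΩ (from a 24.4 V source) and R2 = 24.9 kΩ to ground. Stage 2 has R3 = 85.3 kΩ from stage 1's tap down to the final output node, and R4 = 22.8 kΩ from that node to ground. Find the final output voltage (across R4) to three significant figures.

V_out ≈ 4.03 V

Stage 2 presents R3+R4 = 108.1 kΩ as a load on stage 1's tap.
Stage 1's lower leg becomes R2‖(R3+R4) = 20.24 kΩ, so V_mid = 24.4 × 20.24/25.84 = 19.11 V.
Stage 2 is itself unloaded: V_out = V_mid × R4/(R3+R4) = 19.11 × 22.8/108.1 = 4.03 V.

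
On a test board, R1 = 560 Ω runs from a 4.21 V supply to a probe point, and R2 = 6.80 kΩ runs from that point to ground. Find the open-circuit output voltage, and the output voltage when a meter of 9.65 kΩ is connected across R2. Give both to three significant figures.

Open-circuit: V = 4.21 × 6800/(560 + 6800) = 3.89 V.
With the load, R2 becomes R2‖R_L = 3989 Ω, so V = 4.21 × 3989/4549 = 3.69 V.

Unloaded: 3.89 V; loaded: 3.69 V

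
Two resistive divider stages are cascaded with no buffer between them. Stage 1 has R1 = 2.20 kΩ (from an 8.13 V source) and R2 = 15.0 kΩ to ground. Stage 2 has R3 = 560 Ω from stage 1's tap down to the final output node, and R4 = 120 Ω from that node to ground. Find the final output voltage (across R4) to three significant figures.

V_out ≈ 0.327 V

Stage 2 presents R3+R4 = 680.0 Ω as a load on stage 1's tap.
Stage 1's lower leg becomes R2‖(R3+R4) = 650.5 Ω, so V_mid = 8.13 × 650.5/2851 = 1.855 V.
Stage 2 is itself unloaded: V_out = V_mid × R4/(R3+R4) = 1.855 × 120/680.0 = 0.327 V.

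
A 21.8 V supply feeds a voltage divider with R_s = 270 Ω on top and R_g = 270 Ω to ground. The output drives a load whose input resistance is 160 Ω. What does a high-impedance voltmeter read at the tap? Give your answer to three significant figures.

V_out ≈ 5.91 V

The load sits in parallel with R_g: R_g‖R_L = (270 × 160) / (270 + 160) = 100.5 Ω.
V_out = 21.8 × 100.5 / (270 + 100.5) = 21.8 × 100.5/370.5 = 5.91 V.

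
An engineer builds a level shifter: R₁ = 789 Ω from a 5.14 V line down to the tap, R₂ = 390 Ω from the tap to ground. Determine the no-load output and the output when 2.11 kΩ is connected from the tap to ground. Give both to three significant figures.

Unloaded: 1.70 V; loaded: 1.51 V

Open-circuit: V = 5.14 × 390/(789 + 390) = 1.70 V.
With the load, R₂ becomes R₂‖R_L = 329.2 Ω, so V = 5.14 × 329.2/1118 = 1.51 V.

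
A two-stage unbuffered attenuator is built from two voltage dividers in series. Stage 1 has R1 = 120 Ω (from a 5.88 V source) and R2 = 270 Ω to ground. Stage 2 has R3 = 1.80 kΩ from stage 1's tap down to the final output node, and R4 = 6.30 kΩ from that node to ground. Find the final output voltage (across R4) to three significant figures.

Stage 2 presents R3+R4 = 8100 Ω as a load on stage 1's tap.
Stage 1's lower leg becomes R2‖(R3+R4) = 261.3 Ω, so V_mid = 5.88 × 261.3/381.3 = 4.029 V.
Stage 2 is itself unloaded: V_out = V_mid × R4/(R3+R4) = 4.029 × 6300/8100 = 3.13 V.

V_out ≈ 3.13 V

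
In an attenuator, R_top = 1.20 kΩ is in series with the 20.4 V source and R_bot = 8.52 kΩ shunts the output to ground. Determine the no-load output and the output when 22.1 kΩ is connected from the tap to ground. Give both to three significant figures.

Open-circuit: V = 20.4 × 8.52/(1.20 + 8.52) = 17.9 V.
With the load, R_bot becomes R_bot‖R_L = 6.149 kΩ, so V = 20.4 × 6.149/7.349 = 17.1 V.

Unloaded: 17.9 V; loaded: 17.1 V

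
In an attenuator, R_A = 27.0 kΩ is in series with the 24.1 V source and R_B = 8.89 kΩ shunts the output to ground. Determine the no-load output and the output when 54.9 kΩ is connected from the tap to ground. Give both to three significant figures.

Open-circuit: V = 24.1 × 8.89/(27.0 + 8.89) = 5.97 V.
With the load, R_B becomes R_B‖R_L = 7.651 kΩ, so V = 24.1 × 7.651/34.65 = 5.32 V.

Unloaded: 5.97 V; loaded: 5.32 V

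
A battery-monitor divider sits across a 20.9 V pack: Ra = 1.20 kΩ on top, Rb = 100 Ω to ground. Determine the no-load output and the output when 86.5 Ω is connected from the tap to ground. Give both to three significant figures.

Unloaded: 1.61 V; loaded: 0.778 V

Open-circuit: V = 20.9 × 100/(1200 + 100) = 1.61 V.
With the load, Rb becomes Rb‖R_L = 46.38 Ω, so V = 20.9 × 46.38/1246 = 0.778 V.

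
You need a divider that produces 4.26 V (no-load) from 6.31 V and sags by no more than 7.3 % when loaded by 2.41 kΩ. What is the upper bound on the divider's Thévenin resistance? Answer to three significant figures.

Loading drop = R_th/(R_th + R_L) ≤ 0.0730, so R_th ≤ R_L · ε/(1−ε) = 2.41 kΩ × 0.0730/0.9270 = 190 Ω.
(Any R1, R2 with R2/(R1+R2) = 0.675 and R1‖R2 ≤ 190 Ω will meet the spec.)

R_th ≤ 190 Ω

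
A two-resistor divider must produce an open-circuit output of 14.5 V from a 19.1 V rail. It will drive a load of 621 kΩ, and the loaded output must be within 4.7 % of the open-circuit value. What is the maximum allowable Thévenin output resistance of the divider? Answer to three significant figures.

R_th ≤ 30.6 kΩ

Loading drop = R_th/(R_th + R_L) ≤ 0.0470, so R_th ≤ R_L · ε/(1−ε) = 621 kΩ × 0.0470/0.9530 = 30.6 kΩ.
(Any R1, R2 with R2/(R1+R2) = 0.759 and R1‖R2 ≤ 30.6 kΩ will meet the spec.)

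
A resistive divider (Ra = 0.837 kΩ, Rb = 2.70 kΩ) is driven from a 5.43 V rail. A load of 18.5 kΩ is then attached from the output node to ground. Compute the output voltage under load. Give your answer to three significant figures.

The load sits in parallel with Rb: Rb‖R_L = (2700 × 18500) / (2700 + 18500) = 2356 Ω.
V_out = 5.43 × 2356 / (837 + 2356) = 5.43 × 2356/3193 = 4.01 V.

V_out ≈ 4.01 V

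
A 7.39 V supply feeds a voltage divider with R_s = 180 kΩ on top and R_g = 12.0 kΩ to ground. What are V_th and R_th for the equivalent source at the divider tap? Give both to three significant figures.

V_th = 0.462 V, R_th = 11.2 kΩ

V_th is the open-circuit tap voltage: 7.39 × 12.0/(180 + 12.0) = 0.462 V.
With the supply zeroed, R_s and R_g appear in parallel from the tap: R_th = R_s‖R_g = (180 × 12.0)/192.0 = 11.2 kΩ.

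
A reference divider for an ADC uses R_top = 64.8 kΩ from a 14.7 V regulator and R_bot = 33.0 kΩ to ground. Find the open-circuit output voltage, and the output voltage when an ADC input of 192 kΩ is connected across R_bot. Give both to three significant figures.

Open-circuit: V = 14.7 × 33.0/(64.8 + 33.0) = 4.96 V.
With the load, R_bot becomes R_bot‖R_L = 28.16 kΩ, so V = 14.7 × 28.16/92.96 = 4.45 V.

Unloaded: 4.96 V; loaded: 4.45 V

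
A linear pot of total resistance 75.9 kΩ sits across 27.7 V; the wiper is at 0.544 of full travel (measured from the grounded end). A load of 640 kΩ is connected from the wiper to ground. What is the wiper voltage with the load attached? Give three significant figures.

V ≈ 14.6 V

The wiper splits the pot into (1−α)R = 34.61 kΩ above and αR = 41.29 kΩ below.
Lower section ‖ load = 38.79 kΩ.
V_wiper = 27.7 × 38.79/(34.61 + 38.79) = 14.6 V.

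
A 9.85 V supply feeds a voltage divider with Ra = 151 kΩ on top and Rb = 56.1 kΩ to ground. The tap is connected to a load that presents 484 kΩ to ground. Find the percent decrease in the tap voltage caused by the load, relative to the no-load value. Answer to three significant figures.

The divider's output (Thévenin) resistance is Ra‖Rb = 40.90 kΩ.
Fractional drop under load = R_th/(R_th + R_L) = 40.90 / (40.90 + 484) = 0.07793.
So the output falls by 7.79 %.

7.79 %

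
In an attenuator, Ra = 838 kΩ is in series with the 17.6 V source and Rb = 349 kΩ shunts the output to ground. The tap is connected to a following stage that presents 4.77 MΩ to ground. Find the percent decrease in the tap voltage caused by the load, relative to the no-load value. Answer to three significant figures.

The divider's output (Thévenin) resistance is Ra‖Rb = 246.4 kΩ.
Fractional drop under load = R_th/(R_th + R_L) = 246.4 / (246.4 + 4770) = 0.04912.
So the output falls by 4.91 %.

4.91 %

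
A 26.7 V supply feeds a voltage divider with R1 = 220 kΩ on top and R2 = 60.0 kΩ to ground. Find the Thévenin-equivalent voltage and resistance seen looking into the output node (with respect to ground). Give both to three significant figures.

V_th is the open-circuit tap voltage: 26.7 × 60.0/(220 + 60.0) = 5.72 V.
With the supply zeroed, R1 and R2 appear in parallel from the tap: R_th = R1‖R2 = (220 × 60.0)/280.0 = 47.1 kΩ.

V_th = 5.72 V, R_th = 47.1 kΩ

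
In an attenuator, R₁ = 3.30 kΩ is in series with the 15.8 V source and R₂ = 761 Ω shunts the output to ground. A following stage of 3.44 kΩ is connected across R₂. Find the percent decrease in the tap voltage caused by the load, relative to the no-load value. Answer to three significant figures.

15.2 %

The divider's output (Thévenin) resistance is R₁‖R₂ = 618.4 Ω.
Fractional drop under load = R_th/(R_th + R_L) = 618.4 / (618.4 + 3440) = 0.1524.
So the output falls by 15.2 %.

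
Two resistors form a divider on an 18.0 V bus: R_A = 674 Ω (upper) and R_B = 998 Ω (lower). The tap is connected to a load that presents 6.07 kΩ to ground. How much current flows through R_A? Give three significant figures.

R_B‖R_L = 857.1 Ω, so the source sees R_A + R_B‖R_L = 1531 Ω.
I = 18.0 V / 1531 Ω = 11.8 mA.

I ≈ 11.8 mA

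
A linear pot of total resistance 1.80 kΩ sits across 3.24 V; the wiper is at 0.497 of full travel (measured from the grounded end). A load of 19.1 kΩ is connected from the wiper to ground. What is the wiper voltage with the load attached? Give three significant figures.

V ≈ 1.57 V

The wiper splits the pot into (1−α)R = 905.4 Ω above and αR = 894.6 Ω below.
Lower section ‖ load = 854.6 Ω.
V_wiper = 3.24 × 854.6/(905.4 + 854.6) = 1.57 V.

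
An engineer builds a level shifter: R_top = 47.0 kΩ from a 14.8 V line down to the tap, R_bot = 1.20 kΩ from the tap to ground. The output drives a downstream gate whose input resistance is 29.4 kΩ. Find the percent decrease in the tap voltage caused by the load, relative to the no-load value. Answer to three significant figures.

3.83 %

The divider's output (Thévenin) resistance is R_top‖R_bot = 1.170 kΩ.
Fractional drop under load = R_th/(R_th + R_L) = 1.170 / (1.170 + 29.4) = 0.03828.
So the output falls by 3.83 %.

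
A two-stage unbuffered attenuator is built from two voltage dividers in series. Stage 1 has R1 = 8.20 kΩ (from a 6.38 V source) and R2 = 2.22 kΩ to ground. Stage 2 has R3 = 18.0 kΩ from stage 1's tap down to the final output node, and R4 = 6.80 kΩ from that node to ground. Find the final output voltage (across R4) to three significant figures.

Stage 2 presents R3+R4 = 24.80 kΩ as a load on stage 1's tap.
Stage 1's lower leg becomes R2‖(R3+R4) = 2.038 kΩ, so V_mid = 6.38 × 2.038/10.24 = 1.270 V.
Stage 2 is itself unloaded: V_out = V_mid × R4/(R3+R4) = 1.270 × 6.80/24.80 = 0.348 V.

V_out ≈ 0.348 V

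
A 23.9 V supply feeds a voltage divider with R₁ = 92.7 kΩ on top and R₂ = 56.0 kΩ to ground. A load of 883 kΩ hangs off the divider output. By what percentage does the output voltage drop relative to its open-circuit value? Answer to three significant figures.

3.80 %

The divider's output (Thévenin) resistance is R₁‖R₂ = 34.91 kΩ.
Fractional drop under load = R_th/(R_th + R_L) = 34.91 / (34.91 + 883) = 0.03803.
So the output falls by 3.80 %.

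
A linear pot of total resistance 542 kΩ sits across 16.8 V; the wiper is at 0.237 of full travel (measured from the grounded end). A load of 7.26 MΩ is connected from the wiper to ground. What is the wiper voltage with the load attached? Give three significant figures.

V ≈ 3.93 V

The wiper splits the pot into (1−α)R = 413.5 kΩ above and αR = 128.5 kΩ below.
Lower section ‖ load = 126.2 kΩ.
V_wiper = 16.8 × 126.2/(413.5 + 126.2) = 3.93 V.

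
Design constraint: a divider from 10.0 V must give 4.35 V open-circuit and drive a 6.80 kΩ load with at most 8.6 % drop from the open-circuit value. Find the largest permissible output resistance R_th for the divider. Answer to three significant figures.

Loading drop = R_th/(R_th + R_L) ≤ 0.0860, so R_th ≤ R_L · ε/(1−ε) = 6.80 kΩ × 0.0860/0.9140 = 640 Ω.
(Any R1, R2 with R2/(R1+R2) = 0.435 and R1‖R2 ≤ 640 Ω will meet the spec.)

R_th ≤ 640 Ω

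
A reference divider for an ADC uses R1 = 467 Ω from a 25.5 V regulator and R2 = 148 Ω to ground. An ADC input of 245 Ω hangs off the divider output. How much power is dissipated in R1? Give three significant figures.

P ≈ 971 mW

Total resistance from the source is R1 + (R2‖R_L) = 559.3 Ω, so I = 25.5/559.3 Ω = 45.60 mA.
P = I²·R1 = (45.60 mA)² × 467 Ω = 971 mW.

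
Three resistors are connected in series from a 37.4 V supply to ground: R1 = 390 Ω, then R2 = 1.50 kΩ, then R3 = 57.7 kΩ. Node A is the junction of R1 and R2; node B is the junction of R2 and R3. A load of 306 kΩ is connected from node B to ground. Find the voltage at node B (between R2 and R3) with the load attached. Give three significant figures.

V ≈ 36.0 V

At node B, R3 is in parallel with the load: R3‖R_L = 48550 Ω.
Below node A the resistance is R2 + (R3‖R_L) = 50050 Ω, so V_A = 37.4 × 50050/50440 = 37.11 V.
Then V_B = V_A × (R3‖R_L)/(R2 + R3‖R_L) = 37.11 × 48550/50050 = 36.0 V.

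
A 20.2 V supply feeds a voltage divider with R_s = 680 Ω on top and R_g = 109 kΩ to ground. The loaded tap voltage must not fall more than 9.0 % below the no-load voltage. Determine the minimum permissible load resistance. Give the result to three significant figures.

R_L(min) ≈ 6.83 kΩ

Output resistance R_th = R_s‖R_g = (680 × 109000)/109700 = 675.8 Ω.
The fractional drop is R_th/(R_th + R_L); requiring this ≤ 0.0900 gives R_L ≥ R_th(1/0.0900 − 1) = 675.8 × 10.11 = 6.83 kΩ.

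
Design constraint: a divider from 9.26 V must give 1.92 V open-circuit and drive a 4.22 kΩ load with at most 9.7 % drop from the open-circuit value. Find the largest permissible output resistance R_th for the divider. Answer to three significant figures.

Loading drop = R_th/(R_th + R_L) ≤ 0.0970, so R_th ≤ R_L · ε/(1−ε) = 4.22 kΩ × 0.0970/0.9030 = 453 Ω.
(Any R1, R2 with R2/(R1+R2) = 0.207 and R1‖R2 ≤ 453 Ω will meet the spec.)

R_th ≤ 453 Ω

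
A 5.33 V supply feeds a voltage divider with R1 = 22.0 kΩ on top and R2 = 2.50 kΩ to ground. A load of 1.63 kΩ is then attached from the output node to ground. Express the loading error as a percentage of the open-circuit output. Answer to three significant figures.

57.9 %

The divider's output (Thévenin) resistance is R1‖R2 = 2.245 kΩ.
Fractional drop under load = R_th/(R_th + R_L) = 2.245 / (2.245 + 1.63) = 0.5793.
So the output falls by 57.9 %.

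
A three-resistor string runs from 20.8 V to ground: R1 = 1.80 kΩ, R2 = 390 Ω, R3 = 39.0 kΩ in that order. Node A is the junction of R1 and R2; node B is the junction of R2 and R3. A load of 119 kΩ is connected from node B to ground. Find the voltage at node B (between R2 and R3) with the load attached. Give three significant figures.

V ≈ 19.4 V

At node B, R3 is in parallel with the load: R3‖R_L = 29370 Ω.
Below node A the resistance is R2 + (R3‖R_L) = 29760 Ω, so V_A = 20.8 × 29760/31560 = 19.61 V.
Then V_B = V_A × (R3‖R_L)/(R2 + R3‖R_L) = 19.61 × 29370/29760 = 19.4 V.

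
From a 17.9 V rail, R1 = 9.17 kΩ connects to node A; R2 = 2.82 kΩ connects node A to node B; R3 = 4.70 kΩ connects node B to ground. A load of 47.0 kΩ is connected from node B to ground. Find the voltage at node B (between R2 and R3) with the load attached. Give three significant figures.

At node B, R3 is in parallel with the load: R3‖R_L = 4.273 kΩ.
Below node A the resistance is R2 + (R3‖R_L) = 7.093 kΩ, so V_A = 17.9 × 7.093/16.26 = 7.807 V.
Then V_B = V_A × (R3‖R_L)/(R2 + R3‖R_L) = 7.807 × 4.273/7.093 = 4.70 V.

V ≈ 4.70 V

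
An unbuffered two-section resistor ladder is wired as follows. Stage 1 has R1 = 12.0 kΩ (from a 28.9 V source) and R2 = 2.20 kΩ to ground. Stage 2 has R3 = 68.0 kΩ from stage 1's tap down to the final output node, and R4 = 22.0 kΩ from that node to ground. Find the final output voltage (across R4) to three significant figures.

Stage 2 presents R3+R4 = 90.00 kΩ as a load on stage 1's tap.
Stage 1's lower leg becomes R2‖(R3+R4) = 2.148 kΩ, so V_mid = 28.9 × 2.148/14.15 = 4.387 V.
Stage 2 is itself unloaded: V_out = V_mid × R4/(R3+R4) = 4.387 × 22.0/90.00 = 1.07 V.

V_out ≈ 1.07 V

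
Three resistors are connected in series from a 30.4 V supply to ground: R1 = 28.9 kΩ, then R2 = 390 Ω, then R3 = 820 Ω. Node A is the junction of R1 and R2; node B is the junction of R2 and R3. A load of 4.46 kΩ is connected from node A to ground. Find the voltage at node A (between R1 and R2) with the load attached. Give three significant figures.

Below node A the series string R2+R3 = 1210 Ω sits in parallel with the 4460 Ω load: 951.8 Ω.
V_A = 30.4 × 951.8/(28900 + 951.8) = 0.969 V.

V ≈ 0.969 V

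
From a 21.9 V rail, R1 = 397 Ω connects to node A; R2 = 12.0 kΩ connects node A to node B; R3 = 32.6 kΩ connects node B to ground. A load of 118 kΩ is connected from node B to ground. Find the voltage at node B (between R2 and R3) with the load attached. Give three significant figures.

At node B, R3 is in parallel with the load: R3‖R_L = 25540 Ω.
Below node A the resistance is R2 + (R3‖R_L) = 37540 Ω, so V_A = 21.9 × 37540/37940 = 21.67 V.
Then V_B = V_A × (R3‖R_L)/(R2 + R3‖R_L) = 21.67 × 25540/37540 = 14.7 V.

V ≈ 14.7 V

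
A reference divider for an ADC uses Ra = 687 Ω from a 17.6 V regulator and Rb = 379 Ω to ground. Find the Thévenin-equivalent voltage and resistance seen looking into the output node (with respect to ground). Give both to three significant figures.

V_th = 6.26 V, R_th = 244 Ω

V_th is the open-circuit tap voltage: 17.6 × 379/(687 + 379) = 6.26 V.
With the supply zeroed, Ra and Rb appear in parallel from the tap: R_th = Ra‖Rb = (687 × 379)/1066 = 244 Ω.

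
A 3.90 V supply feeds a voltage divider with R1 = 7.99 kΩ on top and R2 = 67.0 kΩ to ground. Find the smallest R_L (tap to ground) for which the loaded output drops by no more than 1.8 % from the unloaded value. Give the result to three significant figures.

Output resistance R_th = R1‖R2 = (7.99 × 67.0)/74.99 = 7.139 kΩ.
The fractional drop is R_th/(R_th + R_L); requiring this ≤ 0.0180 gives R_L ≥ R_th(1/0.0180 − 1) = 7.139 × 54.56 = 389 kΩ.

R_L(min) ≈ 389 kΩ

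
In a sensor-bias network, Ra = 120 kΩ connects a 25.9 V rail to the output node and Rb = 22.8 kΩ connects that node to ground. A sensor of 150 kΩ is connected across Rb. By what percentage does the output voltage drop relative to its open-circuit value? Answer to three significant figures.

11.3 %

Unloaded V = 25.9 × 22.8/142.8 = 4.1353 V.
Loaded: Rb‖R_L = 19.79 kΩ, giving V = 25.9 × 19.79/139.8 = 3.6669 V.
Drop = (4.1353 − 3.6669) / 4.1353 = 11.3 %.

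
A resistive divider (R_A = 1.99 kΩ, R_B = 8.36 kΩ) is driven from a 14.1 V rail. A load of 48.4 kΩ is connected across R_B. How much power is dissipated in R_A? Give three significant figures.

Total resistance from the source is R_A + (R_B‖R_L) = 9.119 kΩ, so I = 14.1/9.119 kΩ = 1.546 mA.
P = I²·R_A = (1.546 mA)² × 1.99 kΩ = 4.76 mW.

P ≈ 4.76 mW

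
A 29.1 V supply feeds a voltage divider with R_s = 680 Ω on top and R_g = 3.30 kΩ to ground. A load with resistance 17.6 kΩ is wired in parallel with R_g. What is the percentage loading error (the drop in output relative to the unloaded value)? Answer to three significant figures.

The divider's output (Thévenin) resistance is R_s‖R_g = 563.8 Ω.
Fractional drop under load = R_th/(R_th + R_L) = 563.8 / (563.8 + 17600) = 0.03104.
So the output falls by 3.10 %.

3.10 %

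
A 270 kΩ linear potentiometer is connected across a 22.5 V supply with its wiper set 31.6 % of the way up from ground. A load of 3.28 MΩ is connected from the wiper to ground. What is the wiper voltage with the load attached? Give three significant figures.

V ≈ 6.99 V

The wiper splits the pot into (1−α)R = 184.7 kΩ above and αR = 85.32 kΩ below.
Lower section ‖ load = 83.16 kΩ.
V_wiper = 22.5 × 83.16/(184.7 + 83.16) = 6.99 V.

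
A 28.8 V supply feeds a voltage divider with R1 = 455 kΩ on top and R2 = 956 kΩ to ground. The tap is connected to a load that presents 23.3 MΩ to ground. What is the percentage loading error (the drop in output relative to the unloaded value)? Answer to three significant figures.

The divider's output (Thévenin) resistance is R1‖R2 = 308.3 kΩ.
Fractional drop under load = R_th/(R_th + R_L) = 308.3 / (308.3 + 23300) = 0.01306.
So the output falls by 1.31 %.

1.31 %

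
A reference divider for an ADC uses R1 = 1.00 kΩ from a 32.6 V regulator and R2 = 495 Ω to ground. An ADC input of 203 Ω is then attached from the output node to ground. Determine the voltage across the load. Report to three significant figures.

The load sits in parallel with R2: R2‖R_L = (495 × 203) / (495 + 203) = 144.0 Ω.
V_out = 32.6 × 144.0 / (1000 + 144.0) = 32.6 × 144.0/1144 = 4.10 V.
(Unloaded it would have been 10.8 V.)

V_out ≈ 4.10 V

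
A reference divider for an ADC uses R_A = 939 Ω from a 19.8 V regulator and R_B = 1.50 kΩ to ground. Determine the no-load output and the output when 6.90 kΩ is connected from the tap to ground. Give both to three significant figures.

Unloaded: 12.2 V; loaded: 11.2 V

Open-circuit: V = 19.8 × 1500/(939 + 1500) = 12.2 V.
With the load, R_B becomes R_B‖R_L = 1232 Ω, so V = 19.8 × 1232/2171 = 11.2 V.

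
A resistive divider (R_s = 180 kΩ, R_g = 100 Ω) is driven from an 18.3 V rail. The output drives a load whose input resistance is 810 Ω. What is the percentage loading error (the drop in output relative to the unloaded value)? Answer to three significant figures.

Unloaded V = 18.3 × 100/180100 = 0.010161 V.
Loaded: R_g‖R_L = 89.01 Ω, giving V = 18.3 × 89.01/180100 = 0.0090450 V.
Drop = (0.010161 − 0.0090450) / 0.010161 = 11.0 %.

11.0 %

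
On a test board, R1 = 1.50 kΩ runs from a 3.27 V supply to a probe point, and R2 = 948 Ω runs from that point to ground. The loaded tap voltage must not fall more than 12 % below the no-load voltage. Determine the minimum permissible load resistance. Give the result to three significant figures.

R_L(min) ≈ 4.26 kΩ

Output resistance R_th = R1‖R2 = (1500 × 948)/2448 = 580.9 Ω.
The fractional drop is R_th/(R_th + R_L); requiring this ≤ 0.120 gives R_L ≥ R_th(1/0.120 − 1) = 580.9 × 7.333 = 4.26 kΩ.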